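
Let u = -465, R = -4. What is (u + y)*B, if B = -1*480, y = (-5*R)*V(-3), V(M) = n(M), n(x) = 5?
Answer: 175200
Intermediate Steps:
V(M) = 5
y = 100 (y = -5*(-4)*5 = 20*5 = 100)
B = -480
(u + y)*B = (-465 + 100)*(-480) = -365*(-480) = 175200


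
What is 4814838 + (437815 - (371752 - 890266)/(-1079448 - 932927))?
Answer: 10570307062361/2012375 ≈ 5.2527e+6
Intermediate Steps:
4814838 + (437815 - (371752 - 890266)/(-1079448 - 932927)) = 4814838 + (437815 - (-518514)/(-2012375)) = 4814838 + (437815 - (-518514)*(-1)/2012375) = 4814838 + (437815 - 1*518514/2012375) = 4814838 + (437815 - 518514/2012375) = 4814838 + 881047442111/2012375 = 10570307062361/2012375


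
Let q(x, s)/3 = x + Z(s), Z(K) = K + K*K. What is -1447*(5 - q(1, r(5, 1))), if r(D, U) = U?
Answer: 5788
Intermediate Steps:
Z(K) = K + K²
q(x, s) = 3*x + 3*s*(1 + s) (q(x, s) = 3*(x + s*(1 + s)) = 3*x + 3*s*(1 + s))
-1447*(5 - q(1, r(5, 1))) = -1447*(5 - (3*1 + 3*1*(1 + 1))) = -1447*(5 - (3 + 3*1*2)) = -1447*(5 - (3 + 6)) = -1447*(5 - 1*9) = -1447*(5 - 9) = -1447*(-4) = 5788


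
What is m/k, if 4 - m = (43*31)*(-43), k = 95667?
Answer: 57323/95667 ≈ 0.59919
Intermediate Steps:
m = 57323 (m = 4 - 43*31*(-43) = 4 - 1333*(-43) = 4 - 1*(-57319) = 4 + 57319 = 57323)
m/k = 57323/95667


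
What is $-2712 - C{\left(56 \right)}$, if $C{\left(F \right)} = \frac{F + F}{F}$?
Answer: $-2714$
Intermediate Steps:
$C{\left(F \right)} = 2$ ($C{\left(F \right)} = \frac{2 F}{F} = 2$)
$-2712 - C{\left(56 \right)} = -2712 - 2 = -2714$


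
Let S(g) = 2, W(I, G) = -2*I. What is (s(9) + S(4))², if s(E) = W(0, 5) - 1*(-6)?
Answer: 64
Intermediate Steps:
s(E) = 6 (s(E) = -2*0 - 1*(-6) = 0 + 6 = 6)
(s(9) + S(4))² = (6 + 2)² = 8² = 64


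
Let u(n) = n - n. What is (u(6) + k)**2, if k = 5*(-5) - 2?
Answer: 729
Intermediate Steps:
u(n) = 0
k = -27 (k = -25 - 2 = -27)
(u(6) + k)**2 = (0 - 27)**2 = (-27)**2 = 729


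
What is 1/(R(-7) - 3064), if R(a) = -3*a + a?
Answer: -1/3050 ≈ -0.00032787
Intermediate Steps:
R(a) = -2*a
1/(R(-7) - 3064) = 1/(-2*(-7) - 3064) = 1/(14 - 3064) = 1/(-3050) = -1/3050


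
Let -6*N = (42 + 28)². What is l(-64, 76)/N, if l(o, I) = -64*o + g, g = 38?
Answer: -6201/1225 ≈ -5.0620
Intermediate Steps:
N = -2450/3 (N = -(42 + 28)²/6 = -⅙*70² = -⅙*4900 = -2450/3 ≈ -816.67)
l(o, I) = 38 - 64*o (l(o, I) = -64*o + 38 = 38 - 64*o)
l(-64, 76)/N = (38 - 64*(-64))/(-2450/3) = (38 + 4096)*(-3/2450) = 4134*(-3/2450) = -6201/1225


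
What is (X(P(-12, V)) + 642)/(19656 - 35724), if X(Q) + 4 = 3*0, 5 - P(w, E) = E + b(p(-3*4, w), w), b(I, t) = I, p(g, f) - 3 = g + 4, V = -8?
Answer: -319/8034 ≈ -0.039706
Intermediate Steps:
p(g, f) = 7 + g (p(g, f) = 3 + (g + 4) = 3 + (4 + g) = 7 + g)
P(w, E) = 10 - E (P(w, E) = 5 - (E + (7 - 3*4)) = 5 - (E + (7 - 12)) = 5 - (E - 5) = 5 - (-5 + E) = 5 + (5 - E) = 10 - E)
X(Q) = -4 (X(Q) = -4 + 3*0 = -4 + 0 = -4)
(X(P(-12, V)) + 642)/(19656 - 35724) = (-4 + 642)/(19656 - 35724) = 638/(-16068) = 638*(-1/16068) = -319/8034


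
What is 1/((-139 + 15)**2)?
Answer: 1/15376 ≈ 6.5036e-5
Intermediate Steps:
1/((-139 + 15)**2) = 1/((-124)**2) = 1/15376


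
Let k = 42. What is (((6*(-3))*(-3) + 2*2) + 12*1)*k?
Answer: 2940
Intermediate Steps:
(((6*(-3))*(-3) + 2*2) + 12*1)*k = (((6*(-3))*(-3) + 2*2) + 12*1)*42 = ((-18*(-3) + 4) + 12)*42 = ((54 + 4) + 12)*42 = (58 + 12)*42 = 70*42 = 2940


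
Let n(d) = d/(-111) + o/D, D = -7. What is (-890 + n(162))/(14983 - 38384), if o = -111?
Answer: 226781/6060859 ≈ 0.037417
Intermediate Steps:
n(d) = 111/7 - d/111 (n(d) = d/(-111) - 111/(-7) = d*(-1/111) - 111*(-⅐) = -d/111 + 111/7 = 111/7 - d/111)
(-890 + n(162))/(14983 - 38384) = (-890 + (111/7 - 1/111*162))/(14983 - 38384) = (-890 + (111/7 - 54/37))/(-23401) = (-890 + 3729/259)*(-1/23401) = -226781/259*(-1/23401) = 226781/6060859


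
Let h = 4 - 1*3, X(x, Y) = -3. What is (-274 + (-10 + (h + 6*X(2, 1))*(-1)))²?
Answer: 71289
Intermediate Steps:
h = 1 (h = 4 - 3 = 1)
(-274 + (-10 + (h + 6*X(2, 1))*(-1)))² = (-274 + (-10 + (1 + 6*(-3))*(-1)))² = (-274 + (-10 + (1 - 18)*(-1)))² = (-274 + (-10 - 17*(-1)))² = (-274 + (-10 + 17))² = (-274 + 7)² = (-267)² = 71289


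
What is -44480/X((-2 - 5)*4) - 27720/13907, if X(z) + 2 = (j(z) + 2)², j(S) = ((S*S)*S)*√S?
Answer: 40*(-60850944*√7 + 4675291996423*I)/(13907*(-6746464255*I + 87808*√7)) ≈ -1.9932 - 1.1352e-10*I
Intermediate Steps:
j(S) = S^(7/2) (j(S) = (S²*S)*√S = S³*√S = S^(7/2))
X(z) = -2 + (2 + z^(7/2))² (X(z) = -2 + (z^(7/2) + 2)² = -2 + (2 + z^(7/2))²)
-44480/X((-2 - 5)*4) - 27720/13907 = -44480/(-2 + (2 + ((-2 - 5)*4)^(7/2))²) - 27720/13907 = -44480/(-2 + (2 + (-7*4)^(7/2))²) - 27720*1/13907 = -44480/(-2 + (2 + (-28)^(7/2))²) - 27720/13907 = -44480/(-2 + (2 - 43904*I*√7)²) - 27720/13907 = -27720/13907 - 44480/(-2 + (2 - 43904*I*√7)²)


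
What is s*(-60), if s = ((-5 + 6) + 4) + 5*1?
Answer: -600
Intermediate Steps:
s = 10 (s = (1 + 4) + 5 = 5 + 5 = 10)
s*(-60) = 10*(-60) = -600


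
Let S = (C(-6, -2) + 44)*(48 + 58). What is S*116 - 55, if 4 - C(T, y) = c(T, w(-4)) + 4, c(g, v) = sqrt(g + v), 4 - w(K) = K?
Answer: 540969 - 12296*sqrt(2) ≈ 5.2358e+5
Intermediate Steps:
w(K) = 4 - K
C(T, y) = -sqrt(8 + T) (C(T, y) = 4 - (sqrt(T + (4 - 1*(-4))) + 4) = 4 - (sqrt(T + (4 + 4)) + 4) = 4 - (sqrt(T + 8) + 4) = 4 - (sqrt(8 + T) + 4) = 4 - (4 + sqrt(8 + T)) = 4 + (-4 - sqrt(8 + T)) = -sqrt(8 + T))
S = 4664 - 106*sqrt(2) (S = (-sqrt(8 - 6) + 44)*(48 + 58) = (-sqrt(2) + 44)*106 = (44 - sqrt(2))*106 = 4664 - 106*sqrt(2) ≈ 4514.1)
S*116 - 55 = (4664 - 106*sqrt(2))*116 - 55 = (541024 - 12296*sqrt(2)) - 55 = 540969 - 12296*sqrt(2)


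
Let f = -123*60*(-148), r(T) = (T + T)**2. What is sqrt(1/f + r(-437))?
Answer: sqrt(6328437970197985)/91020 ≈ 874.00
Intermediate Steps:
r(T) = 4*T**2 (r(T) = (2*T)**2 = 4*T**2)
f = 1092240 (f = -7380*(-148) = 1092240)
sqrt(1/f + r(-437)) = sqrt(1/1092240 + 4*(-437)**2) = sqrt(1/1092240 + 4*190969) = sqrt(1/1092240 + 763876) = sqrt(834335922241/1092240) = sqrt(6328437970197985)/91020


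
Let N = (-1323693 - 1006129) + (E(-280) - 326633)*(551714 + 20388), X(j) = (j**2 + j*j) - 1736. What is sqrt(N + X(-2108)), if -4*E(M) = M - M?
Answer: 2*I*sqrt(46715209199) ≈ 4.3227e+5*I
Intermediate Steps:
E(M) = 0 (E(M) = -(M - M)/4 = -1/4*0 = 0)
X(j) = -1736 + 2*j**2 (X(j) = (j**2 + j**2) - 1736 = 2*j**2 - 1736 = -1736 + 2*j**2)
N = -186869722388 (N = (-1323693 - 1006129) + (0 - 326633)*(551714 + 20388) = -2329822 - 326633*572102 = -2329822 - 186867392566 = -186869722388)
sqrt(N + X(-2108)) = sqrt(-186869722388 + (-1736 + 2*(-2108)**2)) = sqrt(-186869722388 + (-1736 + 2*4443664)) = sqrt(-186869722388 + (-1736 + 8887328)) = sqrt(-186869722388 + 8885592) = sqrt(-186860836796) = 2*I*sqrt(46715209199)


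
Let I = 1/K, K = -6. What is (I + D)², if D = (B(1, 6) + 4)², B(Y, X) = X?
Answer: 358801/36 ≈ 9966.7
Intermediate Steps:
D = 100 (D = (6 + 4)² = 10² = 100)
I = -⅙ (I = 1/(-6) = -⅙ ≈ -0.16667)
(I + D)² = (-⅙ + 100)² = (599/6)² = 358801/36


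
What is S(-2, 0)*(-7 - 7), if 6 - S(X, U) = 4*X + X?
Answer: -224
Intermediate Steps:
S(X, U) = 6 - 5*X (S(X, U) = 6 - (4*X + X) = 6 - 5*X)
S(-2, 0)*(-7 - 7) = (6 - 5*(-2))*(-7 - 7) = (6 + 10)*(-14) = 16*(-14) = -224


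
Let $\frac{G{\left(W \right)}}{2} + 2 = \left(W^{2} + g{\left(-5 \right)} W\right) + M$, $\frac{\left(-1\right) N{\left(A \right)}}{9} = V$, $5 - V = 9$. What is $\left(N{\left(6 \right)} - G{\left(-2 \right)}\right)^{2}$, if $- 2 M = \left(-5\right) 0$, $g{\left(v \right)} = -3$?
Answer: $400$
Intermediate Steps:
$M = 0$ ($M = - \frac{\left(-5\right) 0}{2} = \left(- \frac{1}{2}\right) 0 = 0$)
$V = -4$ ($V = 5 - 9 = -4$)
$N{\left(A \right)} = 36$ ($N{\left(A \right)} = \left(-9\right) \left(-4\right) = 36$)
$G{\left(W \right)} = -4 - 6 W + 2 W^{2}$ ($G{\left(W \right)} = -4 + 2 \left(\left(W^{2} - 3 W\right) + 0\right) = -4 + 2 \left(W^{2} - 3 W\right) = -4 + \left(- 6 W + 2 W^{2}\right) = -4 - 6 W + 2 W^{2}$)
$\left(N{\left(6 \right)} - G{\left(-2 \right)}\right)^{2} = \left(36 - \left(-4 - -12 + 2 \left(-2\right)^{2}\right)\right)^{2} = \left(36 - \left(-4 + 12 + 2 \cdot 4\right)\right)^{2} = \left(36 - \left(-4 + 12 + 8\right)\right)^{2} = \left(36 - 16\right)^{2} = 20^{2} = 400$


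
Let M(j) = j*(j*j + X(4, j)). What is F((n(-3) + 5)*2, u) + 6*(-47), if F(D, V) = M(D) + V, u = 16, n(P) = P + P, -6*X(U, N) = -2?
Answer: -824/3 ≈ -274.67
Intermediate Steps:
X(U, N) = ⅓ (X(U, N) = -⅙*(-2) = ⅓)
M(j) = j*(⅓ + j²) (M(j) = j*(j*j + ⅓) = j*(j² + ⅓) = j*(⅓ + j²))
n(P) = 2*P
F(D, V) = V + D³ + D/3 (F(D, V) = (D³ + D/3) + V = V + D³ + D/3)
F((n(-3) + 5)*2, u) + 6*(-47) = (16 + ((2*(-3) + 5)*2)³ + ((2*(-3) + 5)*2)/3) + 6*(-47) = (16 + ((-6 + 5)*2)³ + ((-6 + 5)*2)/3) - 282 = (16 + (-1*2)³ + (-1*2)/3) - 282 = (16 + (-2)³ + (⅓)*(-2)) - 282 = (16 - 8 - ⅔) - 282 = 22/3 - 282 = -824/3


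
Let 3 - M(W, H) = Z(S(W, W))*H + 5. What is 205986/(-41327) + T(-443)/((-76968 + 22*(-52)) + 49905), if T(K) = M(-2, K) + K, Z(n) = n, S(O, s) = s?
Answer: -523203715/105973699 ≈ -4.9371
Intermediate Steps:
M(W, H) = -2 - H*W (M(W, H) = 3 - (W*H + 5) = 3 - (H*W + 5) = 3 - (5 + H*W) = 3 + (-5 - H*W) = -2 - H*W)
T(K) = -2 + 3*K (T(K) = (-2 - 1*K*(-2)) + K = (-2 + 2*K) + K = -2 + 3*K)
205986/(-41327) + T(-443)/((-76968 + 22*(-52)) + 49905) = 205986/(-41327) + (-2 + 3*(-443))/((-76968 + 22*(-52)) + 49905) = 205986*(-1/41327) + (-2 - 1329)/((-76968 - 1144) + 49905) = -18726/3757 - 1331/(-78112 + 49905) = -18726/3757 - 1331/(-28207) = -18726/3757 - 1331*(-1/28207) = -18726/3757 + 1331/28207 = -523203715/105973699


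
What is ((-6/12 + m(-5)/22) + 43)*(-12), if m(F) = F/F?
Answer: -5616/11 ≈ -510.55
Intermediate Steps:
m(F) = 1
((-6/12 + m(-5)/22) + 43)*(-12) = ((-6/12 + 1/22) + 43)*(-12) = ((-6*1/12 + 1*(1/22)) + 43)*(-12) = ((-1/2 + 1/22) + 43)*(-12) = (-5/11 + 43)*(-12) = (468/11)*(-12) = -5616/11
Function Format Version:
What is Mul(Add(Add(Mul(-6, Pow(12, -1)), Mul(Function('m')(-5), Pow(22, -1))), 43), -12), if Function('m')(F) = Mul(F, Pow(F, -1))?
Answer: Rational(-5616, 11) ≈ -510.55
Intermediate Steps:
Function('m')(F) = 1
Mul(Add(Add(Mul(-6, Pow(12, -1)), Mul(Function('m')(-5), Pow(22, -1))), 43), -12) = Mul(Add(Add(Mul(-6, Pow(12, -1)), Mul(1, Pow(22, -1))), 43), -12) = Mul(Add(Add(Mul(-6, Rational(1, 12)), Mul(1, Rational(1, 22))), 43), -12) = Mul(Add(Add(Rational(-1, 2), Rational(1, 22)), 43), -12) = Mul(Add(Rational(-5, 11), 43), -12) = Mul(Rational(468, 11), -12) = Rational(-5616, 11)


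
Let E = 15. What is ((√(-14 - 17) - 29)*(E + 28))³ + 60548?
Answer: -1724605296 + 198131444*I*√31 ≈ -1.7246e+9 + 1.1031e+9*I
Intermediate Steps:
((√(-14 - 17) - 29)*(E + 28))³ + 60548 = ((√(-14 - 17) - 29)*(15 + 28))³ + 60548 = ((√(-31) - 29)*43)³ + 60548 = ((I*√31 - 29)*43)³ + 60548 = ((-29 + I*√31)*43)³ + 60548 = (-1247 + 43*I*√31)³ + 60548 = 60548 + (-1247 + 43*I*√31)³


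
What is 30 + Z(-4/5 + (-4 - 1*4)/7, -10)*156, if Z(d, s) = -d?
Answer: 11658/35 ≈ 333.09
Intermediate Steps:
30 + Z(-4/5 + (-4 - 1*4)/7, -10)*156 = 30 - (-4/5 + (-4 - 1*4)/7)*156 = 30 - (-4*1/5 + (-4 - 4)*(1/7))*156 = 30 - (-4/5 - 8*1/7)*156 = 30 - (-4/5 - 8/7)*156 = 30 - 1*(-68/35)*156 = 30 + (68/35)*156 = 30 + 10608/35 = 11658/35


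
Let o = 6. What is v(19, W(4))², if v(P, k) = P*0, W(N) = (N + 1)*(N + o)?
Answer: 0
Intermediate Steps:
W(N) = (1 + N)*(6 + N) (W(N) = (N + 1)*(N + 6) = (1 + N)*(6 + N))
v(P, k) = 0
v(19, W(4))² = 0² = 0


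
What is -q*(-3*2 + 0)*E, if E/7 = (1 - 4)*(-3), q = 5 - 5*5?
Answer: -7560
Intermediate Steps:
q = -20 (q = 5 - 25 = -20)
E = 63 (E = 7*((1 - 4)*(-3)) = 7*(-3*(-3)) = 7*9 = 63)
-q*(-3*2 + 0)*E = -(-20*(-3*2 + 0))*63 = -(-20*(-6 + 0))*63 = -(-20*(-6))*63 = -120*63 = -1*7560 = -7560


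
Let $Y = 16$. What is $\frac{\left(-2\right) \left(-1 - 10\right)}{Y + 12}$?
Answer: $\frac{11}{14} \approx 0.78571$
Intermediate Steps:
$\frac{\left(-2\right) \left(-1 - 10\right)}{Y + 12} = \frac{\left(-2\right) \left(-1 - 10\right)}{16 + 12} = \frac{\left(-2\right) \left(-11\right)}{28} = 22 \cdot \frac{1}{28} = \frac{11}{14}$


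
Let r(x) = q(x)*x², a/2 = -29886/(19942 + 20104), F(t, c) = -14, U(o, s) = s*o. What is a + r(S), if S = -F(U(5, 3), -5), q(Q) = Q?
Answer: 54913226/20023 ≈ 2742.5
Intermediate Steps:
U(o, s) = o*s
S = 14 (S = -1*(-14) = 14)
a = -29886/20023 (a = 2*(-29886/(19942 + 20104)) = 2*(-29886/40046) = 2*(-29886*1/40046) = 2*(-14943/20023) = -29886/20023 ≈ -1.4926)
r(x) = x³ (r(x) = x*x² = x³)
a + r(S) = -29886/20023 + 14³ = -29886/20023 + 2744 = 54913226/20023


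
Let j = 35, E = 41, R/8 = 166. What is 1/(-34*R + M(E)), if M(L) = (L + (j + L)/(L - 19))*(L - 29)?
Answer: -11/490804 ≈ -2.2412e-5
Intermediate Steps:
R = 1328 (R = 8*166 = 1328)
M(L) = (-29 + L)*(L + (35 + L)/(-19 + L)) (M(L) = (L + (35 + L)/(L - 19))*(L - 29) = (L + (35 + L)/(-19 + L))*(-29 + L) = (-29 + L)*(L + (35 + L)/(-19 + L)))
1/(-34*R + M(E)) = 1/(-34*1328 + (-1015 + 41³ - 47*41² + 557*41)/(-19 + 41)) = 1/(-45152 + (-1015 + 68921 - 47*1681 + 22837)/22) = 1/(-45152 + (-1015 + 68921 - 79007 + 22837)/22) = 1/(-45152 + (1/22)*11736) = 1/(-45152 + 5868/11) = 1/(-490804/11) = -11/490804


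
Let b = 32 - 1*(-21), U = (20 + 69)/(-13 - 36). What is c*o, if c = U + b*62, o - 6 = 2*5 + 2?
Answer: 2896650/49 ≈ 59115.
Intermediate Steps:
o = 18 (o = 6 + (2*5 + 2) = 6 + (10 + 2) = 6 + 12 = 18)
U = -89/49 (U = 89/(-49) = 89*(-1/49) = -89/49 ≈ -1.8163)
b = 53 (b = 32 + 21 = 53)
c = 160925/49 (c = -89/49 + 53*62 = -89/49 + 3286 = 160925/49 ≈ 3284.2)
c*o = (160925/49)*18 = 2896650/49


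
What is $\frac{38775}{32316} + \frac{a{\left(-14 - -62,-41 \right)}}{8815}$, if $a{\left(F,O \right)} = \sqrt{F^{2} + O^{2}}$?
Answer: $\frac{12925}{10772} + \frac{\sqrt{3985}}{8815} \approx 1.207$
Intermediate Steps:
$\frac{38775}{32316} + \frac{a{\left(-14 - -62,-41 \right)}}{8815} = \frac{38775}{32316} + \frac{\sqrt{\left(-14 - -62\right)^{2} + \left(-41\right)^{2}}}{8815} = 38775 \cdot \frac{1}{32316} + \sqrt{\left(-14 + 62\right)^{2} + 1681} \cdot \frac{1}{8815} = \frac{12925}{10772} + \sqrt{48^{2} + 1681} \cdot \frac{1}{8815} = \frac{12925}{10772} + \sqrt{2304 + 1681} \cdot \frac{1}{8815} = \frac{12925}{10772} + \sqrt{3985} \cdot \frac{1}{8815} = \frac{12925}{10772} + \frac{\sqrt{3985}}{8815}$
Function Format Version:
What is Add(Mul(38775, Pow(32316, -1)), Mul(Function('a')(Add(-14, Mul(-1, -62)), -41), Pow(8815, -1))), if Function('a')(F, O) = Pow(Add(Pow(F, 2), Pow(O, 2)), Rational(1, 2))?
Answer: Add(Rational(12925, 10772), Mul(Rational(1, 8815), Pow(3985, Rational(1, 2)))) ≈ 1.2070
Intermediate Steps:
Add(Mul(38775, Pow(32316, -1)), Mul(Function('a')(Add(-14, Mul(-1, -62)), -41), Pow(8815, -1))) = Add(Mul(38775, Pow(32316, -1)), Mul(Pow(Add(Pow(Add(-14, Mul(-1, -62)), 2), Pow(-41, 2)), Rational(1, 2)), Pow(8815, -1))) = Add(Mul(38775, Rational(1, 32316)), Mul(Pow(Add(Pow(Add(-14, 62), 2), 1681), Rational(1, 2)), Rational(1, 8815))) = Add(Rational(12925, 10772), Mul(Pow(Add(Pow(48, 2), 1681), Rational(1, 2)), Rational(1, 8815))) = Add(Rational(12925, 10772), Mul(Pow(Add(2304, 1681), Rational(1, 2)), Rational(1, 8815))) = Add(Rational(12925, 10772), Mul(Pow(3985, Rational(1, 2)), Rational(1, 8815))) = Add(Rational(12925, 10772), Mul(Rational(1, 8815), Pow(3985, Rational(1, 2))))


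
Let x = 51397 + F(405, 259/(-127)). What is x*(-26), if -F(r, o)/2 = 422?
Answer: -1314378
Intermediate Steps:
F(r, o) = -844 (F(r, o) = -2*422 = -844)
x = 50553 (x = 51397 - 844 = 50553)
x*(-26) = 50553*(-26) = -1314378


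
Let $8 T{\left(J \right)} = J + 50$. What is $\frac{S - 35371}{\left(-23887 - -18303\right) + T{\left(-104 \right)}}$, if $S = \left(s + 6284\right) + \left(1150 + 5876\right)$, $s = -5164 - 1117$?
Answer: $\frac{113368}{22363} \approx 5.0694$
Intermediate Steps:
$s = -6281$
$S = 7029$ ($S = \left(-6281 + 6284\right) + \left(1150 + 5876\right) = 3 + 7026 = 7029$)
$T{\left(J \right)} = \frac{25}{4} + \frac{J}{8}$ ($T{\left(J \right)} = \frac{J + 50}{8} = \frac{50 + J}{8} = \frac{25}{4} + \frac{J}{8}$)
$\frac{S - 35371}{\left(-23887 - -18303\right) + T{\left(-104 \right)}} = \frac{7029 - 35371}{\left(-23887 - -18303\right) + \left(\frac{25}{4} + \frac{1}{8} \left(-104\right)\right)} = - \frac{28342}{\left(-23887 + 18303\right) + \left(\frac{25}{4} - 13\right)} = - \frac{28342}{-5584 - \frac{27}{4}} = - \frac{28342}{- \frac{22363}{4}} = \left(-28342\right) \left(- \frac{4}{22363}\right) = \frac{113368}{22363}$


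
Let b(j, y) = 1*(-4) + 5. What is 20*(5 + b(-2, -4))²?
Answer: 720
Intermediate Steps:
b(j, y) = 1 (b(j, y) = -4 + 5 = 1)
20*(5 + b(-2, -4))² = 20*(5 + 1)² = 20*6² = 20*36 = 720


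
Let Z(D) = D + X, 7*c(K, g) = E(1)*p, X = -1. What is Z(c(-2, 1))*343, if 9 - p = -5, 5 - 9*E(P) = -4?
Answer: 343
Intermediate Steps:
E(P) = 1 (E(P) = 5/9 - 1/9*(-4) = 5/9 + 4/9 = 1)
p = 14 (p = 9 - 1*(-5) = 9 + 5 = 14)
c(K, g) = 2 (c(K, g) = (1*14)/7 = (1/7)*14 = 2)
Z(D) = -1 + D (Z(D) = D - 1 = -1 + D)
Z(c(-2, 1))*343 = (-1 + 2)*343 = 1*343 = 343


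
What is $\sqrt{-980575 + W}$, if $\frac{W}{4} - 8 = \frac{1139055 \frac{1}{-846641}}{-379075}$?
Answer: $\frac{i \sqrt{4203897580285756919919515}}{2070583465} \approx 990.22 i$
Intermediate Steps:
$W = \frac{2054019708524}{64188087415}$ ($W = 32 + 4 \frac{1139055 \frac{1}{-846641}}{-379075} = 32 + 4 \cdot 1139055 \left(- \frac{1}{846641}\right) \left(- \frac{1}{379075}\right) = 32 + 4 \left(\left(- \frac{1139055}{846641}\right) \left(- \frac{1}{379075}\right)\right) = 32 + 4 \cdot \frac{227811}{64188087415} = 32 + \frac{911244}{64188087415} = \frac{2054019708524}{64188087415} \approx 32.0$)
$\sqrt{-980575 + W} = \sqrt{-980575 + \frac{2054019708524}{64188087415}} = \sqrt{- \frac{62939179797255101}{64188087415}} = \frac{i \sqrt{4203897580285756919919515}}{2070583465}$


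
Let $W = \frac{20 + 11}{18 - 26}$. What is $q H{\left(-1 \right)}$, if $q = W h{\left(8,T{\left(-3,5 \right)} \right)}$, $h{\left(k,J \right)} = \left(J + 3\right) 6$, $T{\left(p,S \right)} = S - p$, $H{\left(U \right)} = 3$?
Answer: $- \frac{3069}{4} \approx -767.25$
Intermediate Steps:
$h{\left(k,J \right)} = 18 + 6 J$ ($h{\left(k,J \right)} = \left(3 + J\right) 6 = 18 + 6 J$)
$W = - \frac{31}{8}$ ($W = \frac{31}{-8} = 31 \left(- \frac{1}{8}\right) = - \frac{31}{8} \approx -3.875$)
$q = - \frac{1023}{4}$ ($q = - \frac{31 \left(18 + 6 \left(5 - -3\right)\right)}{8} = - \frac{31 \left(18 + 6 \left(5 + 3\right)\right)}{8} = - \frac{31 \left(18 + 6 \cdot 8\right)}{8} = - \frac{31 \left(18 + 48\right)}{8} = \left(- \frac{31}{8}\right) 66 = - \frac{1023}{4} \approx -255.75$)
$q H{\left(-1 \right)} = \left(- \frac{1023}{4}\right) 3 = - \frac{3069}{4}$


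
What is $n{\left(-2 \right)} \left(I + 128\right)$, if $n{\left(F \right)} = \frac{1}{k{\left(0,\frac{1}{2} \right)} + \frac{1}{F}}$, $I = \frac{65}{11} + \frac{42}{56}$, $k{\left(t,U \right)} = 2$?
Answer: $\frac{1975}{22} \approx 89.773$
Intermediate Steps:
$I = \frac{293}{44}$ ($I = 65 \cdot \frac{1}{11} + 42 \cdot \frac{1}{56} = \frac{65}{11} + \frac{3}{4} = \frac{293}{44} \approx 6.6591$)
$n{\left(F \right)} = \frac{1}{2 + \frac{1}{F}}$
$n{\left(-2 \right)} \left(I + 128\right) = - \frac{2}{1 + 2 \left(-2\right)} \left(\frac{293}{44} + 128\right) = - \frac{2}{1 - 4} \cdot \frac{5925}{44} = - \frac{2}{-3} \cdot \frac{5925}{44} = \left(-2\right) \left(- \frac{1}{3}\right) \frac{5925}{44} = \frac{2}{3} \cdot \frac{5925}{44} = \frac{1975}{22}$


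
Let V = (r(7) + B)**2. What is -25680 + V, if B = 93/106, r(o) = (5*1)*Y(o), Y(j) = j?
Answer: -274077671/11236 ≈ -24393.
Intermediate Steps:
r(o) = 5*o (r(o) = (5*1)*o = 5*o)
B = 93/106 (B = 93*(1/106) = 93/106 ≈ 0.87736)
V = 14462809/11236 (V = (5*7 + 93/106)**2 = (35 + 93/106)**2 = (3803/106)**2 = 14462809/11236 ≈ 1287.2)
-25680 + V = -25680 + 14462809/11236 = -274077671/11236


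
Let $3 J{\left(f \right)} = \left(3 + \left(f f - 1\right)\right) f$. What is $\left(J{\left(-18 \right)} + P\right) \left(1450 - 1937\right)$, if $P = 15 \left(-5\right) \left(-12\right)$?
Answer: $514272$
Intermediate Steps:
$J{\left(f \right)} = \frac{f \left(2 + f^{2}\right)}{3}$ ($J{\left(f \right)} = \frac{\left(3 + \left(f f - 1\right)\right) f}{3} = \frac{\left(3 + \left(f^{2} - 1\right)\right) f}{3} = \frac{\left(3 + \left(-1 + f^{2}\right)\right) f}{3} = \frac{\left(2 + f^{2}\right) f}{3} = \frac{f \left(2 + f^{2}\right)}{3}$)
$P = 900$ ($P = \left(-75\right) \left(-12\right) = 900$)
$\left(J{\left(-18 \right)} + P\right) \left(1450 - 1937\right) = \left(\frac{1}{3} \left(-18\right) \left(2 + \left(-18\right)^{2}\right) + 900\right) \left(1450 - 1937\right) = \left(\frac{1}{3} \left(-18\right) \left(2 + 324\right) + 900\right) \left(-487\right) = \left(\frac{1}{3} \left(-18\right) 326 + 900\right) \left(-487\right) = \left(-1956 + 900\right) \left(-487\right) = \left(-1056\right) \left(-487\right) = 514272$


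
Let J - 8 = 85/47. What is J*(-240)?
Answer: -110640/47 ≈ -2354.0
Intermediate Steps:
J = 461/47 (J = 8 + 85/47 = 461/47 ≈ 9.8085)
J*(-240) = (461/47)*(-240) = -110640/47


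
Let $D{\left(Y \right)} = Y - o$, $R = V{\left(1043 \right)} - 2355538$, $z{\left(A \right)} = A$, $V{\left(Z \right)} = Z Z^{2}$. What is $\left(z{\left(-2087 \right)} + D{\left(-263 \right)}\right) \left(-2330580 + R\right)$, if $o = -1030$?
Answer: $-1491521313480$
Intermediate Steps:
$V{\left(Z \right)} = Z^{3}$
$R = 1132270969$ ($R = 1043^{3} - 2355538 = 1134626507 - 2355538 = 1132270969$)
$D{\left(Y \right)} = 1030 + Y$ ($D{\left(Y \right)} = Y - -1030 = Y + 1030 = 1030 + Y$)
$\left(z{\left(-2087 \right)} + D{\left(-263 \right)}\right) \left(-2330580 + R\right) = \left(-2087 + \left(1030 - 263\right)\right) \left(-2330580 + 1132270969\right) = \left(-2087 + 767\right) 1129940389 = \left(-1320\right) 1129940389 = -1491521313480$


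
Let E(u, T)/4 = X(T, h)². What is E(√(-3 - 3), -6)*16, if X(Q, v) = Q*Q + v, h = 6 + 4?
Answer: 135424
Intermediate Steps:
h = 10
X(Q, v) = v + Q² (X(Q, v) = Q² + v = v + Q²)
E(u, T) = 4*(10 + T²)²
E(√(-3 - 3), -6)*16 = (4*(10 + (-6)²)²)*16 = (4*(10 + 36)²)*16 = (4*46²)*16 = (4*2116)*16 = 8464*16 = 135424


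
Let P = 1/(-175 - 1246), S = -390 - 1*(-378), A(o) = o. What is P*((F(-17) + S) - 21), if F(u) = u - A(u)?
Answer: 33/1421 ≈ 0.023223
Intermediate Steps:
S = -12 (S = -390 + 378 = -12)
F(u) = 0 (F(u) = u - u = 0)
P = -1/1421 (P = 1/(-1421) = -1/1421 ≈ -0.00070373)
P*((F(-17) + S) - 21) = -((0 - 12) - 21)/1421 = -(-12 - 21)/1421 = -1/1421*(-33) = 33/1421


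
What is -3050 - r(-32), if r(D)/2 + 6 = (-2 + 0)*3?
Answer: -3026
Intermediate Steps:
r(D) = -24 (r(D) = -12 + 2*((-2 + 0)*3) = -12 + 2*(-2*3) = -12 + 2*(-6) = -12 - 12 = -24)
-3050 - r(-32) = -3050 - 1*(-24) = -3050 + 24 = -3026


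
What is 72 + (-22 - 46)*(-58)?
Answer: 4016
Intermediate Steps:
72 + (-22 - 46)*(-58) = 72 - 68*(-58) = 72 + 3944 = 4016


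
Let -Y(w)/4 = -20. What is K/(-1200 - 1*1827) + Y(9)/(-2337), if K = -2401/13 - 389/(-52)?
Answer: 2981045/122617716 ≈ 0.024312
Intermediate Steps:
K = -9215/52 (K = -2401*1/13 - 389*(-1/52) = -2401/13 + 389/52 = -9215/52 ≈ -177.21)
Y(w) = 80 (Y(w) = -4*(-20) = 80)
K/(-1200 - 1*1827) + Y(9)/(-2337) = -9215/(52*(-1200 - 1*1827)) + 80/(-2337) = -9215/(52*(-1200 - 1827)) + 80*(-1/2337) = -9215/52/(-3027) - 80/2337 = -9215/52*(-1/3027) - 80/2337 = 9215/157404 - 80/2337 = 2981045/122617716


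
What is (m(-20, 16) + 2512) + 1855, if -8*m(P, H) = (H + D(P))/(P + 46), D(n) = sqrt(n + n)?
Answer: 56770/13 - I*sqrt(10)/104 ≈ 4366.9 - 0.030407*I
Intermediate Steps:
D(n) = sqrt(2)*sqrt(n) (D(n) = sqrt(2*n) = sqrt(2)*sqrt(n))
m(P, H) = -(H + sqrt(2)*sqrt(P))/(8*(46 + P)) (m(P, H) = -(H + sqrt(2)*sqrt(P))/(8*(P + 46)) = -(H + sqrt(2)*sqrt(P))/(8*(46 + P)))
(m(-20, 16) + 2512) + 1855 = ((-1*16 - sqrt(2)*sqrt(-20))/(8*(46 - 20)) + 2512) + 1855 = ((1/8)*(-16 - sqrt(2)*2*I*sqrt(5))/26 + 2512) + 1855 = ((1/8)*(1/26)*(-16 - 2*I*sqrt(10)) + 2512) + 1855 = ((-1/13 - I*sqrt(10)/104) + 2512) + 1855 = (32655/13 - I*sqrt(10)/104) + 1855 = 56770/13 - I*sqrt(10)/104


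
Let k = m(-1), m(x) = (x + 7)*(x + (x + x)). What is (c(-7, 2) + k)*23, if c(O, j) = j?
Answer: -368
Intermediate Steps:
m(x) = 3*x*(7 + x) (m(x) = (7 + x)*(x + 2*x) = (7 + x)*(3*x) = 3*x*(7 + x))
k = -18 (k = 3*(-1)*(7 - 1) = 3*(-1)*6 = -18)
(c(-7, 2) + k)*23 = (2 - 18)*23 = -16*23 = -368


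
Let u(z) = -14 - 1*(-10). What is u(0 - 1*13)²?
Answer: 16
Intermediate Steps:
u(z) = -4 (u(z) = -14 + 10 = -4)
u(0 - 1*13)² = (-4)² = 16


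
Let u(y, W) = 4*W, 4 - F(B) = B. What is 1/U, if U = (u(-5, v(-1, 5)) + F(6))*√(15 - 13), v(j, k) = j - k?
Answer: -√2/52 ≈ -0.027196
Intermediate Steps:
F(B) = 4 - B
U = -26*√2 (U = (4*(-1 - 1*5) + (4 - 1*6))*√(15 - 13) = (4*(-1 - 5) + (4 - 6))*√2 = (4*(-6) - 2)*√2 = (-24 - 2)*√2 = -26*√2 ≈ -36.770)
1/U = 1/(-26*√2) = -√2/52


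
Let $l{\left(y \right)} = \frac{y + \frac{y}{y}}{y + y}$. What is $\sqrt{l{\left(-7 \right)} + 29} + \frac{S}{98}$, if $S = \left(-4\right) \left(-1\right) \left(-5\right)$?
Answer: $- \frac{10}{49} + \frac{\sqrt{1442}}{7} \approx 5.2207$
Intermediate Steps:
$l{\left(y \right)} = \frac{1 + y}{2 y}$ ($l{\left(y \right)} = \frac{y + 1}{2 y} = \left(1 + y\right) \frac{1}{2 y} = \frac{1 + y}{2 y}$)
$S = -20$ ($S = 4 \left(-5\right) = -20$)
$\sqrt{l{\left(-7 \right)} + 29} + \frac{S}{98} = \sqrt{\frac{1 - 7}{2 \left(-7\right)} + 29} + \frac{1}{98} \left(-20\right) = \sqrt{\frac{1}{2} \left(- \frac{1}{7}\right) \left(-6\right) + 29} + \frac{1}{98} \left(-20\right) = \sqrt{\frac{3}{7} + 29} - \frac{10}{49} = \sqrt{\frac{206}{7}} - \frac{10}{49} = \frac{\sqrt{1442}}{7} - \frac{10}{49} = - \frac{10}{49} + \frac{\sqrt{1442}}{7}$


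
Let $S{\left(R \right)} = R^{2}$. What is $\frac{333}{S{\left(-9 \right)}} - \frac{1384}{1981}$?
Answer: $\frac{60841}{17829} \approx 3.4125$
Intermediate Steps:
$\frac{333}{S{\left(-9 \right)}} - \frac{1384}{1981} = \frac{333}{\left(-9\right)^{2}} - \frac{1384}{1981} = \frac{333}{81} - \frac{1384}{1981} = 333 \cdot \frac{1}{81} - \frac{1384}{1981} = \frac{37}{9} - \frac{1384}{1981} = \frac{60841}{17829}$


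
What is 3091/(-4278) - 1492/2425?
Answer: -13878451/10374150 ≈ -1.3378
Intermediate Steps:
3091/(-4278) - 1492/2425 = 3091*(-1/4278) - 1492*1/2425 = -3091/4278 - 1492/2425 = -13878451/10374150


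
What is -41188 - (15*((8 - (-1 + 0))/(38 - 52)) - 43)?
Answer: -575895/14 ≈ -41135.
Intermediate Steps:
-41188 - (15*((8 - (-1 + 0))/(38 - 52)) - 43) = -41188 - (15*((8 - 1*(-1))/(-14)) - 43) = -41188 - (15*((8 + 1)*(-1/14)) - 43) = -41188 - (15*(9*(-1/14)) - 43) = -41188 - (15*(-9/14) - 43) = -41188 - (-135/14 - 43) = -41188 - 1*(-737/14) = -41188 + 737/14 = -575895/14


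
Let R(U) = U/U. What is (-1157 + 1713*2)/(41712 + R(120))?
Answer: 2269/41713 ≈ 0.054395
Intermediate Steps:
R(U) = 1
(-1157 + 1713*2)/(41712 + R(120)) = (-1157 + 1713*2)/(41712 + 1) = (-1157 + 3426)/41713 = 2269*(1/41713) = 2269/41713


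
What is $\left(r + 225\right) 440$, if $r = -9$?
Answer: $95040$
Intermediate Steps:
$\left(r + 225\right) 440 = \left(-9 + 225\right) 440 = 216 \cdot 440 = 95040$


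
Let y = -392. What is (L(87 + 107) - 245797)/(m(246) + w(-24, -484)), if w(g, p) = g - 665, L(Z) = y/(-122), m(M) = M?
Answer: 14993421/27023 ≈ 554.84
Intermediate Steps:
L(Z) = 196/61 (L(Z) = -392/(-122) = -392*(-1/122) = 196/61)
w(g, p) = -665 + g
(L(87 + 107) - 245797)/(m(246) + w(-24, -484)) = (196/61 - 245797)/(246 + (-665 - 24)) = -14993421/(61*(246 - 689)) = -14993421/61/(-443) = -14993421/61*(-1/443) = 14993421/27023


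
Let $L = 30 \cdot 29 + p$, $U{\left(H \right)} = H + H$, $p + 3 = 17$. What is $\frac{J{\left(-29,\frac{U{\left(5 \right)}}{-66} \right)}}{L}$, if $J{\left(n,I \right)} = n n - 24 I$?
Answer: $\frac{9291}{9724} \approx 0.95547$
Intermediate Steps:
$p = 14$ ($p = -3 + 17 = 14$)
$U{\left(H \right)} = 2 H$
$J{\left(n,I \right)} = n^{2} - 24 I$
$L = 884$ ($L = 30 \cdot 29 + 14 = 870 + 14 = 884$)
$\frac{J{\left(-29,\frac{U{\left(5 \right)}}{-66} \right)}}{L} = \frac{\left(-29\right)^{2} - 24 \frac{2 \cdot 5}{-66}}{884} = \left(841 - 24 \cdot 10 \left(- \frac{1}{66}\right)\right) \frac{1}{884} = \left(841 - - \frac{40}{11}\right) \frac{1}{884} = \left(841 + \frac{40}{11}\right) \frac{1}{884} = \frac{9291}{11} \cdot \frac{1}{884} = \frac{9291}{9724}$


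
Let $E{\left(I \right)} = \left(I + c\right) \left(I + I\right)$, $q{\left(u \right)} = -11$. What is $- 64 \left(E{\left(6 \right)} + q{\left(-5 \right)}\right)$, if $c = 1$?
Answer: $-4672$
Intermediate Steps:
$E{\left(I \right)} = 2 I \left(1 + I\right)$ ($E{\left(I \right)} = \left(I + 1\right) \left(I + I\right) = \left(1 + I\right) 2 I = 2 I \left(1 + I\right)$)
$- 64 \left(E{\left(6 \right)} + q{\left(-5 \right)}\right) = - 64 \left(2 \cdot 6 \left(1 + 6\right) - 11\right) = - 64 \left(2 \cdot 6 \cdot 7 - 11\right) = - 64 \left(84 - 11\right) = \left(-64\right) 73 = -4672$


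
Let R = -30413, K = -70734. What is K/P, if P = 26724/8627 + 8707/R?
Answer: -18558688316034/737641723 ≈ -25160.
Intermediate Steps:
P = 737641723/262372951 (P = 26724/8627 + 8707/(-30413) = 26724*(1/8627) + 8707*(-1/30413) = 26724/8627 - 8707/30413 = 737641723/262372951 ≈ 2.8114)
K/P = -70734/737641723/262372951 = -70734*262372951/737641723 = -18558688316034/737641723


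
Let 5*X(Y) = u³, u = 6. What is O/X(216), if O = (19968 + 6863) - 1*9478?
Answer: 86765/216 ≈ 401.69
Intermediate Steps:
X(Y) = 216/5 (X(Y) = (⅕)*6³ = (⅕)*216 = 216/5)
O = 17353 (O = 26831 - 9478 = 17353)
O/X(216) = 17353/(216/5) = 17353*(5/216) = 86765/216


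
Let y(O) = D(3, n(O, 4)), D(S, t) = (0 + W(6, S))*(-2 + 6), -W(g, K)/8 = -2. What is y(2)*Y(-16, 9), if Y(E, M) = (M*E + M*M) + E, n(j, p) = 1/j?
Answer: -5056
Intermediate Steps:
W(g, K) = 16 (W(g, K) = -8*(-2) = 16)
D(S, t) = 64 (D(S, t) = (0 + 16)*(-2 + 6) = 16*4 = 64)
y(O) = 64
Y(E, M) = E + M² + E*M (Y(E, M) = (E*M + M²) + E = (M² + E*M) + E = E + M² + E*M)
y(2)*Y(-16, 9) = 64*(-16 + 9² - 16*9) = 64*(-16 + 81 - 144) = 64*(-79) = -5056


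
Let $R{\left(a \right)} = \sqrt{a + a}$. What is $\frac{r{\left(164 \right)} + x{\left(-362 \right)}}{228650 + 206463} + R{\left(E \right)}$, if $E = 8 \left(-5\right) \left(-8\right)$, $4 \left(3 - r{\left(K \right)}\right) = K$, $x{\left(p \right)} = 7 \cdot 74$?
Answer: $\frac{480}{435113} + 8 \sqrt{10} \approx 25.299$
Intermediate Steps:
$x{\left(p \right)} = 518$
$r{\left(K \right)} = 3 - \frac{K}{4}$
$E = 320$ ($E = \left(-40\right) \left(-8\right) = 320$)
$R{\left(a \right)} = \sqrt{2} \sqrt{a}$ ($R{\left(a \right)} = \sqrt{2 a} = \sqrt{2} \sqrt{a}$)
$\frac{r{\left(164 \right)} + x{\left(-362 \right)}}{228650 + 206463} + R{\left(E \right)} = \frac{\left(3 - 41\right) + 518}{228650 + 206463} + \sqrt{2} \sqrt{320} = \frac{\left(3 - 41\right) + 518}{435113} + \sqrt{2} \cdot 8 \sqrt{5} = \left(-38 + 518\right) \frac{1}{435113} + 8 \sqrt{10} = 480 \cdot \frac{1}{435113} + 8 \sqrt{10} = \frac{480}{435113} + 8 \sqrt{10}$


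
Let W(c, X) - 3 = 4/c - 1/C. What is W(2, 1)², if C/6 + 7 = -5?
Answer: 130321/5184 ≈ 25.139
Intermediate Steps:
C = -72 (C = -42 + 6*(-5) = -42 - 30 = -72)
W(c, X) = 217/72 + 4/c (W(c, X) = 3 + (4/c - 1/(-72)) = 3 + (4/c - 1*(-1/72)) = 3 + (4/c + 1/72) = 3 + (1/72 + 4/c) = 217/72 + 4/c)
W(2, 1)² = (217/72 + 4/2)² = (217/72 + 4*(½))² = (217/72 + 2)² = (361/72)² = 130321/5184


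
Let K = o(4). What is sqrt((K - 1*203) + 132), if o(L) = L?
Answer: I*sqrt(67) ≈ 8.1853*I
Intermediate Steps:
K = 4
sqrt((K - 1*203) + 132) = sqrt((4 - 1*203) + 132) = sqrt((4 - 203) + 132) = sqrt(-199 + 132) = sqrt(-67) = I*sqrt(67)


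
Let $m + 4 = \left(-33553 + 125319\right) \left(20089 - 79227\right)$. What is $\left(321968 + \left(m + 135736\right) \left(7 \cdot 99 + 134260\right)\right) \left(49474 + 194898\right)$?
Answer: $-178966423259966959520$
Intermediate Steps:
$m = -5426857712$ ($m = -4 + \left(-33553 + 125319\right) \left(20089 - 79227\right) = -4 + 91766 \left(-59138\right) = -4 - 5426857708 = -5426857712$)
$\left(321968 + \left(m + 135736\right) \left(7 \cdot 99 + 134260\right)\right) \left(49474 + 194898\right) = \left(321968 + \left(-5426857712 + 135736\right) \left(7 \cdot 99 + 134260\right)\right) \left(49474 + 194898\right) = \left(321968 - 5426721976 \left(693 + 134260\right)\right) 244372 = \left(321968 - 732352410827128\right) 244372 = \left(-732352410505160\right) 244372 = -178966423259966959520$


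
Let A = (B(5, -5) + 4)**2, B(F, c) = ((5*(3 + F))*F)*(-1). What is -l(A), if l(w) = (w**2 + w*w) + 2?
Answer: -2951578114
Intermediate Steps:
B(F, c) = -F*(15 + 5*F) (B(F, c) = ((15 + 5*F)*F)*(-1) = (F*(15 + 5*F))*(-1) = -F*(15 + 5*F))
A = 38416 (A = (-5*5*(3 + 5) + 4)**2 = (-5*5*8 + 4)**2 = (-200 + 4)**2 = (-196)**2 = 38416)
l(w) = 2 + 2*w**2 (l(w) = (w**2 + w**2) + 2 = 2*w**2 + 2 = 2 + 2*w**2)
-l(A) = -(2 + 2*38416**2) = -(2 + 2*1475789056) = -(2 + 2951578112) = -1*2951578114 = -2951578114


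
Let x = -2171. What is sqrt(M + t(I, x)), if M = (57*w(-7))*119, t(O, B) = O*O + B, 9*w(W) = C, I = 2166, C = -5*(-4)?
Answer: 5*sqrt(1693605)/3 ≈ 2169.0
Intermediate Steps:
C = 20
w(W) = 20/9 (w(W) = (1/9)*20 = 20/9)
t(O, B) = B + O**2 (t(O, B) = O**2 + B = B + O**2)
M = 45220/3 (M = (57*(20/9))*119 = (380/3)*119 = 45220/3 ≈ 15073.)
sqrt(M + t(I, x)) = sqrt(45220/3 + (-2171 + 2166**2)) = sqrt(45220/3 + (-2171 + 4691556)) = sqrt(45220/3 + 4689385) = sqrt(14113375/3) = 5*sqrt(1693605)/3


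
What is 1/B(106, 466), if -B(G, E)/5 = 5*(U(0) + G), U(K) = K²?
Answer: -1/2650 ≈ -0.00037736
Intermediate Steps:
B(G, E) = -25*G (B(G, E) = -25*(0² + G) = -25*(0 + G) = -25*G)
1/B(106, 466) = 1/(-25*106) = 1/(-2650) = -1/2650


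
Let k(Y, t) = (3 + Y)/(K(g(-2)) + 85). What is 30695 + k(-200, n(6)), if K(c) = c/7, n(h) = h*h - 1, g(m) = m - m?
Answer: 2608878/85 ≈ 30693.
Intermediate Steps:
g(m) = 0
n(h) = -1 + h² (n(h) = h² - 1 = -1 + h²)
K(c) = c/7 (K(c) = c*(⅐) = c/7)
k(Y, t) = 3/85 + Y/85 (k(Y, t) = (3 + Y)/((⅐)*0 + 85) = (3 + Y)/(0 + 85) = (3 + Y)/85 = (3 + Y)*(1/85) = 3/85 + Y/85)
30695 + k(-200, n(6)) = 30695 + (3/85 + (1/85)*(-200)) = 30695 + (3/85 - 40/17) = 30695 - 197/85 = 2608878/85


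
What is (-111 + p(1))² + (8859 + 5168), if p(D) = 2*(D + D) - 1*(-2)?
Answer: 25052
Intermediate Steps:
p(D) = 2 + 4*D (p(D) = 2*(2*D) + 2 = 4*D + 2 = 2 + 4*D)
(-111 + p(1))² + (8859 + 5168) = (-111 + (2 + 4*1))² + (8859 + 5168) = (-111 + (2 + 4))² + 14027 = (-111 + 6)² + 14027 = (-105)² + 14027 = 11025 + 14027 = 25052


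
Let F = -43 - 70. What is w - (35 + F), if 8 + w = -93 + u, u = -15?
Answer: -38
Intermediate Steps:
F = -113
w = -116 (w = -8 + (-93 - 15) = -8 - 108 = -116)
w - (35 + F) = -116 - (35 - 113) = -116 - 1*(-78) = -116 + 78 = -38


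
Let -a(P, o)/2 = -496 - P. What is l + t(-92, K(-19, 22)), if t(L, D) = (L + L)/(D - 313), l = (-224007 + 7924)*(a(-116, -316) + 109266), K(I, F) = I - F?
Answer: -4208130423874/177 ≈ -2.3775e+10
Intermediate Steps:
a(P, o) = 992 + 2*P (a(P, o) = -2*(-496 - P) = 992 + 2*P)
l = -23774748158 (l = (-224007 + 7924)*((992 + 2*(-116)) + 109266) = -216083*((992 - 232) + 109266) = -216083*(760 + 109266) = -216083*110026 = -23774748158)
t(L, D) = 2*L/(-313 + D) (t(L, D) = (2*L)/(-313 + D) = 2*L/(-313 + D))
l + t(-92, K(-19, 22)) = -23774748158 + 2*(-92)/(-313 + (-19 - 1*22)) = -23774748158 + 2*(-92)/(-313 + (-19 - 22)) = -23774748158 + 2*(-92)/(-313 - 41) = -23774748158 + 2*(-92)/(-354) = -23774748158 + 2*(-92)*(-1/354) = -23774748158 + 92/177 = -4208130423874/177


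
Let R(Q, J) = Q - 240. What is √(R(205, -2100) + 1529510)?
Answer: 5*√61179 ≈ 1236.7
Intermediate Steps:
R(Q, J) = -240 + Q
√(R(205, -2100) + 1529510) = √((-240 + 205) + 1529510) = √(-35 + 1529510) = √1529475 = 5*√61179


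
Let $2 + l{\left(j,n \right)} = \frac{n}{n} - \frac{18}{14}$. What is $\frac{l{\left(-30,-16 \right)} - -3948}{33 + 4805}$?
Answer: $\frac{13810}{16933} \approx 0.81557$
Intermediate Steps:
$l{\left(j,n \right)} = - \frac{16}{7}$ ($l{\left(j,n \right)} = -2 + \left(\frac{n}{n} - \frac{18}{14}\right) = -2 + \left(1 - \frac{9}{7}\right) = -2 - \frac{2}{7} = - \frac{16}{7}$)
$\frac{l{\left(-30,-16 \right)} - -3948}{33 + 4805} = \frac{- \frac{16}{7} - -3948}{33 + 4805} = \frac{- \frac{16}{7} + 3948}{4838} = \frac{27620}{7} \cdot \frac{1}{4838} = \frac{13810}{16933}$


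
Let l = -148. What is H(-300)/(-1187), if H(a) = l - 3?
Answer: 151/1187 ≈ 0.12721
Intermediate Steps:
H(a) = -151 (H(a) = -148 - 3 = -151)
H(-300)/(-1187) = -151/(-1187) = -151*(-1/1187) = 151/1187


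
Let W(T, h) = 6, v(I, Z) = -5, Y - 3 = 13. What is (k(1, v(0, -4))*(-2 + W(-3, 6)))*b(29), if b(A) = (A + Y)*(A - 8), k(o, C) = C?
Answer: -18900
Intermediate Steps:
Y = 16 (Y = 3 + 13 = 16)
b(A) = (-8 + A)*(16 + A) (b(A) = (A + 16)*(A - 8) = (16 + A)*(-8 + A) = (-8 + A)*(16 + A))
(k(1, v(0, -4))*(-2 + W(-3, 6)))*b(29) = (-5*(-2 + 6))*(-128 + 29² + 8*29) = (-5*4)*(-128 + 841 + 232) = -20*945 = -18900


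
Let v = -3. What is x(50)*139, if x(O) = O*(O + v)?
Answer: 326650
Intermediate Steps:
x(O) = O*(-3 + O) (x(O) = O*(O - 3) = O*(-3 + O))
x(50)*139 = (50*(-3 + 50))*139 = (50*47)*139 = 2350*139 = 326650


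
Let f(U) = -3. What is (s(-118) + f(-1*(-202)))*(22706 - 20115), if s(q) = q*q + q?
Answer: 35763573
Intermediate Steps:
s(q) = q + q² (s(q) = q² + q = q + q²)
(s(-118) + f(-1*(-202)))*(22706 - 20115) = (-118*(1 - 118) - 3)*(22706 - 20115) = (-118*(-117) - 3)*2591 = (13806 - 3)*2591 = 13803*2591 = 35763573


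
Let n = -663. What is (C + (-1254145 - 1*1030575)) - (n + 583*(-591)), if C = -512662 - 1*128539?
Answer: -2580705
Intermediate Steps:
C = -641201 (C = -512662 - 128539 = -641201)
(C + (-1254145 - 1*1030575)) - (n + 583*(-591)) = (-641201 + (-1254145 - 1*1030575)) - (-663 + 583*(-591)) = (-641201 + (-1254145 - 1030575)) - (-663 - 344553) = (-641201 - 2284720) - 1*(-345216) = -2925921 + 345216 = -2580705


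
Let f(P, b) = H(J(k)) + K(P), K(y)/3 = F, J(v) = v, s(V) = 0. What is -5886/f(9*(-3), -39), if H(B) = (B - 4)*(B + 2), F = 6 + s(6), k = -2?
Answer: -327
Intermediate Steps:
F = 6 (F = 6 + 0 = 6)
K(y) = 18 (K(y) = 3*6 = 18)
H(B) = (-4 + B)*(2 + B)
f(P, b) = 18 (f(P, b) = (-8 + (-2)**2 - 2*(-2)) + 18 = (-8 + 4 + 4) + 18 = 0 + 18 = 18)
-5886/f(9*(-3), -39) = -5886/18 = -5886*1/18 = -327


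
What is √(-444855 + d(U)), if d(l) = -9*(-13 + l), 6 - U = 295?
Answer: I*√442137 ≈ 664.93*I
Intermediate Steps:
U = -289 (U = 6 - 1*295 = 6 - 295 = -289)
d(l) = 117 - 9*l
√(-444855 + d(U)) = √(-444855 + (117 - 9*(-289))) = √(-444855 + (117 + 2601)) = √(-444855 + 2718) = √(-442137) = I*√442137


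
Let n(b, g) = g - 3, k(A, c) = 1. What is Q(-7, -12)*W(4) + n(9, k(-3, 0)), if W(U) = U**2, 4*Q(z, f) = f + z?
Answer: -78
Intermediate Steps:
Q(z, f) = f/4 + z/4 (Q(z, f) = (f + z)/4 = f/4 + z/4)
n(b, g) = -3 + g
Q(-7, -12)*W(4) + n(9, k(-3, 0)) = ((1/4)*(-12) + (1/4)*(-7))*4**2 + (-3 + 1) = (-3 - 7/4)*16 - 2 = -19/4*16 - 2 = -76 - 2 = -78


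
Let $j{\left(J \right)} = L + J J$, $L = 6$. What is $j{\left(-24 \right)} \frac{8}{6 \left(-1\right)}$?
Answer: $-776$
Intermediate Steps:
$j{\left(J \right)} = 6 + J^{2}$ ($j{\left(J \right)} = 6 + J J = 6 + J^{2}$)
$j{\left(-24 \right)} \frac{8}{6 \left(-1\right)} = \left(6 + \left(-24\right)^{2}\right) \frac{8}{6 \left(-1\right)} = \left(6 + 576\right) \frac{8}{-6} = 582 \cdot 8 \left(- \frac{1}{6}\right) = 582 \left(- \frac{4}{3}\right) = -776$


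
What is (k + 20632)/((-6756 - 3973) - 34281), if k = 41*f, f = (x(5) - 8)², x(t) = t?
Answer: -21001/45010 ≈ -0.46659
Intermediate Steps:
f = 9 (f = (5 - 8)² = (-3)² = 9)
k = 369 (k = 41*9 = 369)
(k + 20632)/((-6756 - 3973) - 34281) = (369 + 20632)/((-6756 - 3973) - 34281) = 21001/(-10729 - 34281) = 21001/(-45010) = 21001*(-1/45010) = -21001/45010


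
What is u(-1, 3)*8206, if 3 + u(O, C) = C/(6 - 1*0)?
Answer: -20515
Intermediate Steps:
u(O, C) = -3 + C/6 (u(O, C) = -3 + C/(6 - 1*0) = -3 + C/(6 + 0) = -3 + C/6)
u(-1, 3)*8206 = (-3 + (1/6)*3)*8206 = (-3 + 1/2)*8206 = -5/2*8206 = -20515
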